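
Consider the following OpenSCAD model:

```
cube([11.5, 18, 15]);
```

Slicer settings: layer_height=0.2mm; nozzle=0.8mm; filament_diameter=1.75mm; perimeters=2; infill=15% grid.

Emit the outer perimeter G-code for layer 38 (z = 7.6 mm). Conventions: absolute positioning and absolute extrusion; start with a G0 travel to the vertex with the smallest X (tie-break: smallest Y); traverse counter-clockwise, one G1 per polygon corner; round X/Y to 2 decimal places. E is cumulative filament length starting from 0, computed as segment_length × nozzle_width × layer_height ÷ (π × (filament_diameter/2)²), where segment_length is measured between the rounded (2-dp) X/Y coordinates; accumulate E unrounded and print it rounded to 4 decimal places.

G0 X0.00 Y0.00 Z7.60
G1 X11.50 Y0.00 E0.7650
G1 X11.50 Y18.00 E1.9623
G1 X0.00 Y18.00 E2.7273
G1 X0.00 Y0.00 E3.9247

At z = 7.6 mm: the cube is present — its section is the full 11.5×18 rectangle. The outline is a single polygon with 4 vertices. Extrusion per mm of travel: 0.8 × 0.2 / (π × 0.875²) = 0.066520. Accumulating E over each segment gives final E = 3.9247.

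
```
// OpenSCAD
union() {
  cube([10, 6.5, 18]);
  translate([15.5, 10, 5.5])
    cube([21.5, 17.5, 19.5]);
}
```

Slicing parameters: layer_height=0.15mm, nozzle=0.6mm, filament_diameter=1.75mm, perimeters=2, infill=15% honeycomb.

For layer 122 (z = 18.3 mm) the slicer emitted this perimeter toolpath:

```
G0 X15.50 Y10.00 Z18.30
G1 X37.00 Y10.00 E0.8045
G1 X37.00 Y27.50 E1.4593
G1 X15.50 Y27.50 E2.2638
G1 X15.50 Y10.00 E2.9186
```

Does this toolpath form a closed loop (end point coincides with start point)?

yes

Start point (G0): (15.50, 10.00). End point (last G1): the path returns to the start — closed.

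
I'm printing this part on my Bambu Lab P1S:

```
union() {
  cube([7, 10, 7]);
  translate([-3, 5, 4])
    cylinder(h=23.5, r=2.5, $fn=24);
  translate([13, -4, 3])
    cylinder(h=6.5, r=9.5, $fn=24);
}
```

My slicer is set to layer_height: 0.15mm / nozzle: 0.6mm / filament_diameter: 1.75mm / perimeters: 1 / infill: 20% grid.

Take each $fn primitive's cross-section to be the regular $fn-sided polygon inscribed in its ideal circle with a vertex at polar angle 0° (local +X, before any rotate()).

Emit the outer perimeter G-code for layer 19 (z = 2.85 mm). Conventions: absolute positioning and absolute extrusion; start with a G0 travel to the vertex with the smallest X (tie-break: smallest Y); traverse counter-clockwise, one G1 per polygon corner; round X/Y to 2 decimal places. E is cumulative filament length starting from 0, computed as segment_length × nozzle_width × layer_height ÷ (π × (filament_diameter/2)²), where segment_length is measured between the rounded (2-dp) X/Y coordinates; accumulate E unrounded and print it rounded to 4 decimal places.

At z = 2.85 mm: the 7×10 cube contributes its full rectangle; the cylinder at (-3, 5) is absent (z outside [4, 27.5]); the cylinder at (13, -4) does not reach this height (z outside [3, 9.5]); Merging all regions: only the 7×10 cube is present, so the union is just that shape — 1 connected region. The outline is a single polygon with 4 vertices. Extrusion per mm of travel: 0.6 × 0.15 / (π × 0.875²) = 0.037418. Accumulating E over each segment gives final E = 1.2722.

G0 X0.00 Y0.00 Z2.85
G1 X7.00 Y0.00 E0.2619
G1 X7.00 Y10.00 E0.6361
G1 X0.00 Y10.00 E0.8980
G1 X0.00 Y0.00 E1.2722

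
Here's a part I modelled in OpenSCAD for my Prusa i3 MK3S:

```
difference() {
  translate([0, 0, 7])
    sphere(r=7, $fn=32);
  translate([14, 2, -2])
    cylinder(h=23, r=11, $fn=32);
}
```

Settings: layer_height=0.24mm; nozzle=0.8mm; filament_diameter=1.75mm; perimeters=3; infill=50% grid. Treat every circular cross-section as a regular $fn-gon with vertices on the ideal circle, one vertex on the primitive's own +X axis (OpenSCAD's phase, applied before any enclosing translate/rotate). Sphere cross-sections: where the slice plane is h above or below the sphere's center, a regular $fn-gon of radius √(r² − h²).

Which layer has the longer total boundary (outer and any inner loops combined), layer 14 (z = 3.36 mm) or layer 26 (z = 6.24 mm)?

layer 26 (z = 6.24 mm)

Layer 14 (z = 3.36): the sphere: section is a regular 32-gon, circumradius = √(r²−h²) = √(7²−3.64²) = 5.979 (perimeter = 2·32·5.979·sin(180°/32) = 37.51 mm); the cylinder at (14, 2): section is a regular 32-gon, circumradius r=11 (perimeter = 2·32·11.000·sin(180°/32) = 69.00 mm); Taking the first minus the rest: starting from the r=7 sphere, the r=11 cylinder at (14, 2) partially overlaps it — only the 16.57 mm² overlap (of its 377.69 mm²) is removed, clipping the outline — boundary = 36.71 mm. So its perimeter = 36.71 mm. Layer 26 (z = 6.24): the r=7 sphere contributes a regular 32-gon of circumradius √(7²−0.76²) = 6.959 (perimeter = 2·32·6.959·sin(180°/32) = 43.65 mm); the cylinder at (14, 2): section is a regular 32-gon, circumradius r=11 (perimeter = 2·32·11.000·sin(180°/32) = 69.00 mm); Subtracting the remaining from the first: starting from the r=7 sphere, the r=11 cylinder at (14, 2) partially overlaps it — only the 27.18 mm² overlap (of its 377.69 mm²) is removed, clipping the outline — boundary = 42.68 mm. So its perimeter = 42.68 mm. Layer 26 is larger (42.68 vs 36.71 mm).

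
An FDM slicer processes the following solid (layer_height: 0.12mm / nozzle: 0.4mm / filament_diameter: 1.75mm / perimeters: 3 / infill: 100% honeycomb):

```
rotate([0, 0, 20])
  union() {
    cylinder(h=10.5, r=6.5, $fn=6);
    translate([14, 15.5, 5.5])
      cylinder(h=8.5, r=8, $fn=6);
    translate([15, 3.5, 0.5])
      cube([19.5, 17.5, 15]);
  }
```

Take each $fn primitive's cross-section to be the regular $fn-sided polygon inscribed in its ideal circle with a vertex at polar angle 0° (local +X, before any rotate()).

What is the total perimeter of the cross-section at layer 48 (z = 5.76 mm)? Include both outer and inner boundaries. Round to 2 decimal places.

127.40 mm

At z = 5.76 mm: the r=6.5 cylinder gives a regular 6-gon of circumradius 6.5 (constant along its height) (perimeter = 2·6·6.500·sin(180°/6) = 39.00 mm); the cylinder at (14, 15.5): section is a regular 6-gon, circumradius r=8 (perimeter = 2·6·8.000·sin(180°/6) = 48.00 mm); the cube at (15, 3.5) (footprint 19.5×17.5) is included at this height (perimeter 74.00 mm); Taking the union: the regions partially overlap (shared area 64.41 mm²), so the edge portions inside another operand are dropped and the merged outline is re-measured after clipping — boundary = 127.40 mm; (whole slice rotated 20° about Z — lengths, areas and connectivity unchanged). Overall, the cross-section has 2 separate islands. Total boundary length (outer) = 127.40 mm.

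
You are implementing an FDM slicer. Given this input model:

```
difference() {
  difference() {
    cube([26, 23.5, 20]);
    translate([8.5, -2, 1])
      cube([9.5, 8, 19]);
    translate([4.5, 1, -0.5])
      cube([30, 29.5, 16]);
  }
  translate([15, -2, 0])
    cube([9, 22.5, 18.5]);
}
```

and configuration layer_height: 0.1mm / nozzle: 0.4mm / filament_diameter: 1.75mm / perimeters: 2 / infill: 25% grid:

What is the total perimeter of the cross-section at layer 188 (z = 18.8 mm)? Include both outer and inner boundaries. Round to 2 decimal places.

111.00 mm

At z = 18.8 mm: the 26×23.5 cube contributes its full rectangle (perimeter 99.00 mm); the cube at (8.5, -2) is present — its section is the full 9.5×8 rectangle (perimeter 35.00 mm); the cube at (4.5, 1) is not intersected at this z (z outside [-0.5, 15.5]); Taking the first minus the rest: starting from the 26×23.5 cube, the 9.5×8 cube at (8.5, -2) partially overlaps it — only the 57.00 mm² overlap (of its 76.00 mm²) is removed, clipping the outline — boundary = 111.00 mm; the cube at (15, -2) does not reach this height (z outside [0, 18.5]); Taking the first minus the rest: none of the subtracted shapes is present at this height, so the result so far is unchanged — boundary = 111.00 mm. Overall, the cross-section is a single solid region. Total boundary length (outer) = 111.00 mm.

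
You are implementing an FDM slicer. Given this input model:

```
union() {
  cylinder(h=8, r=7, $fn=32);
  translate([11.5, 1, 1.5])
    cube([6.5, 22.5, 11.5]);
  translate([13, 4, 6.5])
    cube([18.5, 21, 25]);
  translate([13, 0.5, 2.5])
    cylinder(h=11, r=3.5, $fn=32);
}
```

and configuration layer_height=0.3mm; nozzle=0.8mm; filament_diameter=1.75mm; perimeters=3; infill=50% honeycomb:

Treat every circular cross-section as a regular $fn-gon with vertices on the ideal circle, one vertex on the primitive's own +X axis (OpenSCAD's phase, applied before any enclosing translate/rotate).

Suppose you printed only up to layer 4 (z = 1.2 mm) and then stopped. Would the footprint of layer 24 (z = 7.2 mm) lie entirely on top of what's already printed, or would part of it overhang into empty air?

part overhangs

Compare the two slices. At z = 1.2: the r=7 cylinder contributes a regular 32-gon of circumradius 7 (area = (32/2)·7.000²·sin(360°/32) = 152.95 mm²); the cube at (11.5, 1) does not reach this height (z outside [1.5, 13]); the cube at (13, 4) is absent (z outside [6.5, 31.5]); the cylinder at (13, 0.5) does not reach this height (z outside [2.5, 13.5]); Taking the union: only the r=7 cylinder is present, so the union is just that shape — area = 152.95 mm². At z = 7.2: the r=7 cylinder gives a regular 32-gon of circumradius 7 (constant along its height) (area = (32/2)·7.000²·sin(360°/32) = 152.95 mm²); the cube at (11.5, 1) (footprint 6.5×22.5) is included at this height (area 146.25 mm²); the cube at (13, 4) (footprint 18.5×21) is included at this height (area 388.50 mm²); the r=3.5 cylinder at (13, 0.5) gives a regular 32-gon of circumradius 3.5 (constant along its height) (area = (32/2)·3.500²·sin(360°/32) = 38.24 mm²); Combining (union): the regions partially overlap — summed areas 725.94 mm² minus the doubly-counted overlap 109.64 mm² gives 616.30 mm² — area = 616.30 mm². Checking containment: at z = 7.2 the cross-section extends beyond the z = 1.2 cross-section by about 463.35 mm².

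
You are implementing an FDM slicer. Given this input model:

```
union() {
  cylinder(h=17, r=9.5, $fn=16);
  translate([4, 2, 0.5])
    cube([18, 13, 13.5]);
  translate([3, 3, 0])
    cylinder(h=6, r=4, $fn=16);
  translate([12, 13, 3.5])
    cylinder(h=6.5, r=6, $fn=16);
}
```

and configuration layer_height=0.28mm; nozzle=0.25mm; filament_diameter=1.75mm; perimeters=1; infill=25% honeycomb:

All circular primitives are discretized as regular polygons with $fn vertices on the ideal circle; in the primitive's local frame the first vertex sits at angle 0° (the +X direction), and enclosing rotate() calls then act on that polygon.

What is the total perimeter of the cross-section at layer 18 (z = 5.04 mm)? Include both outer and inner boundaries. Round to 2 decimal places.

At z = 5.04 mm: the cylinder: section is a regular 16-gon, circumradius r=9.5 (perimeter = 2·16·9.500·sin(180°/16) = 59.31 mm); the 18×13 cube at (4, 2) contributes its full rectangle (perimeter 62.00 mm); the r=4 cylinder at (3, 3) contributes a regular 16-gon of circumradius 4 (perimeter = 2·16·4.000·sin(180°/16) = 24.97 mm); the r=6 cylinder at (12, 13) gives a regular 16-gon of circumradius 6 (constant along its height) (perimeter = 2·16·6.000·sin(180°/16) = 37.46 mm); Combining (union): the regions partially overlap (shared area 149.39 mm²), so the edge portions inside another operand are dropped and the merged outline is re-measured after clipping — boundary = 104.48 mm. Overall, the cross-section is a single solid region. Total boundary length (outer) = 104.48 mm.

104.48 mm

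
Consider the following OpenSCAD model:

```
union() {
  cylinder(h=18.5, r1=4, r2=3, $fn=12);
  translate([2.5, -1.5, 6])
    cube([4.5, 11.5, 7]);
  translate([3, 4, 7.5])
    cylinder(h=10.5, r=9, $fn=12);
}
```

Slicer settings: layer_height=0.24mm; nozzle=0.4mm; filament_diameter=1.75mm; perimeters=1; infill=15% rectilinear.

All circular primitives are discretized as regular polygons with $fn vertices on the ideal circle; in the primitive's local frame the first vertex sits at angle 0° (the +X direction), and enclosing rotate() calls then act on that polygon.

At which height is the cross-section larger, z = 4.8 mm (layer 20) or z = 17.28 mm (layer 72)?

layer 72 (z = 17.28 mm)

Layer 20 (z = 4.8): the cone contributes a regular 12-gon of circumradius 3.741 (interpolated between r1=4 and r2=3 at t=0.259) (area = (12/2)·3.741²·sin(360°/12) = 41.97 mm²); the cube at (2.5, -1.5) is absent (z outside [6, 13]); the cylinder at (3, 4) is absent (z outside [7.5, 18]); Combining (union): only the cone is present, so the union is just that shape — area = 41.97 mm². So its area = 41.97 mm². Layer 72 (z = 17.28): the cone (r1=4→r2=3) has section circumradius 3.066 here — a regular 12-gon (area = (12/2)·3.066²·sin(360°/12) = 28.20 mm²); the cube at (2.5, -1.5) does not reach this height (z outside [6, 13]); the r=9 cylinder at (3, 4) contributes a regular 12-gon of circumradius 9 (area = (12/2)·9.000²·sin(360°/12) = 243.00 mm²); Combining (union): the cone lies entirely inside the r=9 cylinder at (3, 4), so the union is just the r=9 cylinder at (3, 4) — area = 243.00 mm². So its area = 243.00 mm². Layer 72 is larger (243.00 vs 41.97 mm²).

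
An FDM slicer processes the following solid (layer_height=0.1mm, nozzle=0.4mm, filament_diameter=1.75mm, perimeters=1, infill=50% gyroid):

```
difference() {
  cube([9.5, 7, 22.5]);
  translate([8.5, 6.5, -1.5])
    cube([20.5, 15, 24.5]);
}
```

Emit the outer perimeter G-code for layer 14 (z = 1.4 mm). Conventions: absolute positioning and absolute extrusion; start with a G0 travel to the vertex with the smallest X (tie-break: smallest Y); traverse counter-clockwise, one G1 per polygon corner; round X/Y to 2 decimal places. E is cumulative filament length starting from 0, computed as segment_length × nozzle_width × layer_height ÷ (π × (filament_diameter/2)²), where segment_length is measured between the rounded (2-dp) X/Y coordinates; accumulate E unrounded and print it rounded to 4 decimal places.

At z = 1.4 mm: the cube (footprint 9.5×7) is included at this height; the cube at (8.5, 6.5) is present — its section is the full 20.5×15 rectangle; Taking the first minus the rest: starting from the 9.5×7 cube, the 20.5×15 cube at (8.5, 6.5) partially overlaps it — only the 0.50 mm² overlap (of its 307.50 mm²) is removed, clipping the outline — 1 connected region. The outline is a single polygon with 6 vertices. Extrusion per mm of travel: 0.4 × 0.1 / (π × 0.875²) = 0.016630. Accumulating E over each segment gives final E = 0.5488.

G0 X0.00 Y0.00 Z1.40
G1 X9.50 Y0.00 E0.1580
G1 X9.50 Y6.50 E0.2661
G1 X8.50 Y6.50 E0.2827
G1 X8.50 Y7.00 E0.2910
G1 X0.00 Y7.00 E0.4324
G1 X0.00 Y0.00 E0.5488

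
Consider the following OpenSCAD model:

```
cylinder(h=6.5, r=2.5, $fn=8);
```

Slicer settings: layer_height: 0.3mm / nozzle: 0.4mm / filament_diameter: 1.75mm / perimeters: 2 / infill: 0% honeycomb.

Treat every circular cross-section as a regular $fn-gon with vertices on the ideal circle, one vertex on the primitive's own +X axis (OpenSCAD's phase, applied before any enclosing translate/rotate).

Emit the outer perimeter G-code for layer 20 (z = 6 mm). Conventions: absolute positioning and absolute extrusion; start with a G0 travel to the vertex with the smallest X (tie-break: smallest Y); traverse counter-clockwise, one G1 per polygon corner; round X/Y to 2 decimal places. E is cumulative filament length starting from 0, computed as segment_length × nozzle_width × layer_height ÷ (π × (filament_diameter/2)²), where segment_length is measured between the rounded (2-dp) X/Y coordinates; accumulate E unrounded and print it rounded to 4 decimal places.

At z = 6 mm: the cylinder: section is a regular 8-gon, circumradius r=2.5. The outline is a single polygon with 8 vertices. Extrusion per mm of travel: 0.4 × 0.3 / (π × 0.875²) = 0.049890. Accumulating E over each segment gives final E = 0.7642.

G0 X-2.50 Y0.00 Z6.00
G1 X-1.77 Y-1.77 E0.0955
G1 X0.00 Y-2.50 E0.1910
G1 X1.77 Y-1.77 E0.2866
G1 X2.50 Y0.00 E0.3821
G1 X1.77 Y1.77 E0.4776
G1 X0.00 Y2.50 E0.5731
G1 X-1.77 Y1.77 E0.6686
G1 X-2.50 Y0.00 E0.7642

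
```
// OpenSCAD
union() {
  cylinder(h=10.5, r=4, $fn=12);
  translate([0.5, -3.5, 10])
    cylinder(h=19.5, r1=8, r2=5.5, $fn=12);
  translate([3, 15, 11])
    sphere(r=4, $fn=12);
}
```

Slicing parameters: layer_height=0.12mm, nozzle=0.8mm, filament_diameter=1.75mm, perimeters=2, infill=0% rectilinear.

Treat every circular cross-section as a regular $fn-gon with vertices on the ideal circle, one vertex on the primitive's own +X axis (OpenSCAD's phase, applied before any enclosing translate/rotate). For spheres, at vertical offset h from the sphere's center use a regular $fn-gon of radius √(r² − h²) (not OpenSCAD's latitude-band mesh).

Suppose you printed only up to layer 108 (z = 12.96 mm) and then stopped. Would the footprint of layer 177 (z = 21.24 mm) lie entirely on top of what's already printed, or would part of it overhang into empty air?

entirely on top

Compare the two slices. At z = 12.96: the cylinder is absent (z outside [0, 10.5]); the cone at (0.5, -3.5) (r1=8→r2=5.5) has section circumradius 7.621 here — a regular 12-gon (area = (12/2)·7.621²·sin(360°/12) = 174.22 mm²); the r=4 sphere at (3, 15) contributes a regular 12-gon of circumradius √(4²−1.96²) = 3.487 (area = (12/2)·3.487²·sin(360°/12) = 36.48 mm²); Taking the union: the 2 present regions are separate (no shared area or edge), so areas and boundary lengths simply add and each stays a separate island — area = 210.69 mm². At z = 21.24: the cylinder does not reach this height (z outside [0, 10.5]); the cone at (0.5, -3.5) (r1=8→r2=5.5) has section circumradius 6.559 here — a regular 12-gon (area = (12/2)·6.559²·sin(360°/12) = 129.06 mm²); the sphere at (3, 15) is not intersected at this z (|z−center|=10.240 > r=4); Taking the union: only the cone at (0.5, -3.5) is present, so the union is just that shape — area = 129.06 mm². Checking containment: the cross-section at z = 21.24 is a subset of the cross-section at z = 12.96.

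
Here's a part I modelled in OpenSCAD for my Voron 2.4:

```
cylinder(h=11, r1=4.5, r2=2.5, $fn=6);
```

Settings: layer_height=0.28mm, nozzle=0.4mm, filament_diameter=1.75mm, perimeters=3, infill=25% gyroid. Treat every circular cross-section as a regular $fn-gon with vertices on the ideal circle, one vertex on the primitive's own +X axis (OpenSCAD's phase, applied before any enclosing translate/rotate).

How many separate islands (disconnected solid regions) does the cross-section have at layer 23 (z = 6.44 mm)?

1

At z = 6.44 mm: the cone contributes a regular 6-gon of circumradius 3.329 (interpolated between r1=4.5 and r2=2.5 at t=0.585). Overall, the cross-section is a single solid region. Island count = 1.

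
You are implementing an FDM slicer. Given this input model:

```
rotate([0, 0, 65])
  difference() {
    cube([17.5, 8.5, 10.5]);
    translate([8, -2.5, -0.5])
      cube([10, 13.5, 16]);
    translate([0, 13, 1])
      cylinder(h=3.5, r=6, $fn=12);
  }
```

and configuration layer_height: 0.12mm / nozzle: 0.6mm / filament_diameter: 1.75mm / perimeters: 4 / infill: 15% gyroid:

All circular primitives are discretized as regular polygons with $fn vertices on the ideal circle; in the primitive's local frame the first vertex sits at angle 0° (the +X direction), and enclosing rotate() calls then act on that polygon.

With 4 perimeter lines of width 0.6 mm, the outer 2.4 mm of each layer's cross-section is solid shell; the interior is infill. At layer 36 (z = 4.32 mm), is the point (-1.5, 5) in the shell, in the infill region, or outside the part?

infill

At z = 4.32 mm: the cube (footprint 17.5×8.5) is included at this height; the cube at (8, -2.5) is present — its section is the full 10×13.5 rectangle; the r=6 cylinder at (0, 13) gives a regular 12-gon of circumradius 6 (constant along its height); Taking the first minus the rest: starting from the 17.5×8.5 cube, the 10×13.5 cube at (8, -2.5) partially overlaps it — only the 80.75 mm² overlap (of its 135.00 mm²) is removed, clipping the outline; the r=6 cylinder at (0, 13) partially overlaps it — only the 3.54 mm² overlap (of its 108.00 mm²) is removed, clipping the outline — 1 connected region; (rotated 65° about Z; rotation is an isometry so areas/perimeters/island counts are preserved). Overall, the cross-section is a single solid region. Undo the 65° rotation: the query point maps to (3.898, 3.473) in the un-rotated model frame. The nearest boundary edge runs (8.00, 0.00)→(0.00, 0.00); distance from the point to it = 3.47 mm. The point is inside the cross-section and 3.47 mm from the nearest boundary — more than the 2.4 mm shell width (4 × 0.6), so it's in the infill interior.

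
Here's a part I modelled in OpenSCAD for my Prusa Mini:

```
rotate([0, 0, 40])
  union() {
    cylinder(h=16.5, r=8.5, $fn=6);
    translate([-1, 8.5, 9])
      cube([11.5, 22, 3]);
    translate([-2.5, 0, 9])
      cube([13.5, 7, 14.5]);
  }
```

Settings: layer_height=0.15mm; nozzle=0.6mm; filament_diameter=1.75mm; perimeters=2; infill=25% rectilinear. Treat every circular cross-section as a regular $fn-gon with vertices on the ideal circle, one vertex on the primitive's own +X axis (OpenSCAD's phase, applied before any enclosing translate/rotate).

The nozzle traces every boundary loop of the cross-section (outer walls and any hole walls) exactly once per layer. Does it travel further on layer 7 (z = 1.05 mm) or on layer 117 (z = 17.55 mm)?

Layer 7 (z = 1.05): the r=8.5 cylinder gives a regular 6-gon of circumradius 8.5 (constant along its height) (perimeter = 2·6·8.500·sin(180°/6) = 51.00 mm); the cube at (-1, 8.5) is not intersected at this z (z outside [9, 12]); the cube at (-2.5, 0) is not intersected at this z (z outside [9, 23.5]); Taking the union: only the r=8.5 cylinder is present, so the union is just that shape — boundary = 51.00 mm; (rotated 40° about Z; rotation is an isometry so areas/perimeters/island counts are preserved). So its perimeter = 51.00 mm. Layer 117 (z = 17.55): the cylinder is absent (z outside [0, 16.5]); the cube at (-1, 8.5) does not reach this height (z outside [9, 12]); the 13.5×7 cube at (-2.5, 0) contributes its full rectangle (perimeter 41.00 mm); Merging all regions: only the 13.5×7 cube at (-2.5, 0) is present, so the union is just that shape — boundary = 41.00 mm; (whole slice rotated 40° about Z — lengths, areas and connectivity unchanged). So its perimeter = 41.00 mm. Layer 7 is larger (51.00 vs 41.00 mm).

layer 7 (z = 1.05 mm)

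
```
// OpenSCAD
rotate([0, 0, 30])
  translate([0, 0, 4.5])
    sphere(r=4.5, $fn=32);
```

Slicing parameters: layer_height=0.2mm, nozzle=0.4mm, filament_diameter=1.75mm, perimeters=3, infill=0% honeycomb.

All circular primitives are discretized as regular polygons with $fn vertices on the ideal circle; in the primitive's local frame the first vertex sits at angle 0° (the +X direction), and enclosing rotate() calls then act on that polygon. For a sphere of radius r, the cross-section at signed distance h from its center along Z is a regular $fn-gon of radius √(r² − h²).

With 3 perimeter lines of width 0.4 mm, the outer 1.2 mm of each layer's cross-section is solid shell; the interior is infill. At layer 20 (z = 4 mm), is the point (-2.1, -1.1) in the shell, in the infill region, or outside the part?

At z = 4 mm: the sphere: section is a regular 32-gon, circumradius = √(r²−h²) = √(4.5²−0.5²) = 4.472; (whole slice rotated 30° about Z — lengths, areas and connectivity unchanged). Overall, the cross-section is a single solid region. Undo the 30° rotation: the query point maps to (-2.369, 0.097) in the un-rotated model frame. The nearest boundary edge runs (-4.39, 0.87)→(-4.47, 0.00); distance from the point to it = 2.08 mm. The point is inside the cross-section and 2.08 mm from the nearest boundary — more than the 1.2 mm shell width (3 × 0.4), so it's in the infill interior.

infill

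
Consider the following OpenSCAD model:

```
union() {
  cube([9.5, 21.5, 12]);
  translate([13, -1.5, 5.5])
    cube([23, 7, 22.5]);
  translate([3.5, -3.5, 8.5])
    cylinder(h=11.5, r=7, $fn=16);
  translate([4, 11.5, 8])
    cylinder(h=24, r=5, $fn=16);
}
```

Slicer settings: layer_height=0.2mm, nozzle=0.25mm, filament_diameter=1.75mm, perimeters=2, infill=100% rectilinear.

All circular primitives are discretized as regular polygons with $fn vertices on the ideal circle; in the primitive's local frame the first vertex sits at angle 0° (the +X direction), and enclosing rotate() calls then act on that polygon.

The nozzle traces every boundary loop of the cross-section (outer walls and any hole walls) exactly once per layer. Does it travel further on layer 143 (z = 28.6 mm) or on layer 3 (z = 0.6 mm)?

layer 3 (z = 0.6 mm)

Layer 143 (z = 28.6): the cube is not intersected at this z (z outside [0, 12]); the cube at (13, -1.5) does not reach this height (z outside [5.5, 28]); the cylinder at (3.5, -3.5) is not intersected at this z (z outside [8.5, 20]); the cylinder at (4, 11.5): section is a regular 16-gon, circumradius r=5 (perimeter = 2·16·5.000·sin(180°/16) = 31.21 mm); Taking the union: only the r=5 cylinder at (4, 11.5) is present, so the union is just that shape — boundary = 31.21 mm. So its perimeter = 31.21 mm. Layer 3 (z = 0.6): the cube is present — its section is the full 9.5×21.5 rectangle (perimeter 62.00 mm); the cube at (13, -1.5) does not reach this height (z outside [5.5, 28]); the cylinder at (3.5, -3.5) is absent (z outside [8.5, 20]); the cylinder at (4, 11.5) does not reach this height (z outside [8, 32]); Combining (union): only the 9.5×21.5 cube is present, so the union is just that shape — boundary = 62.00 mm. So its perimeter = 62.00 mm. Layer 3 is larger (62.00 vs 31.21 mm).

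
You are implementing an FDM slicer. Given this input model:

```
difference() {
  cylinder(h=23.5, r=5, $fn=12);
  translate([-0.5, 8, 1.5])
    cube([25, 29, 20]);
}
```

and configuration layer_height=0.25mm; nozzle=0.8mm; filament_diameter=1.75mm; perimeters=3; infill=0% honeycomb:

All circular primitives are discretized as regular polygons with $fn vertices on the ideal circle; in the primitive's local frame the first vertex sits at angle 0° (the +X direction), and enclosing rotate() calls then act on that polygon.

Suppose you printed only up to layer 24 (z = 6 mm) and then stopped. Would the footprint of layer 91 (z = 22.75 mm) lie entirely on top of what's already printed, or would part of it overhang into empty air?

entirely on top

Compare the two slices. At z = 6: the r=5 cylinder contributes a regular 12-gon of circumradius 5 (area = (12/2)·5.000²·sin(360°/12) = 75.00 mm²); the cube at (-0.5, 8) is present — its section is the full 25×29 rectangle (area 725.00 mm²); After the difference (first − rest): starting from the r=5 cylinder (75.00 mm²), the 25×29 cube at (-0.5, 8) misses the remaining region (no effect) — area = 75.00 mm². At z = 22.75: the cylinder: section is a regular 12-gon, circumradius r=5 (area = (12/2)·5.000²·sin(360°/12) = 75.00 mm²); the cube at (-0.5, 8) is absent (z outside [1.5, 21.5]); Subtracting the remaining from the first: none of the subtracted shapes is present at this height, so the r=5 cylinder is unchanged — area = 75.00 mm². Checking containment: the cross-section at z = 22.75 is a subset of the cross-section at z = 6.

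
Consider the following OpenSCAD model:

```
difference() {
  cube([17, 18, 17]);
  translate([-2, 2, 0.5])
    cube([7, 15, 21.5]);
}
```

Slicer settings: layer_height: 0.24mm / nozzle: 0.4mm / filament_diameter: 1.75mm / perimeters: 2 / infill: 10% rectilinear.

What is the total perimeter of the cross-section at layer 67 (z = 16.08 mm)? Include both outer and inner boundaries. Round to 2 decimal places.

80.00 mm

At z = 16.08 mm: the cube is present — its section is the full 17×18 rectangle (perimeter 70.00 mm); the 7×15 cube at (-2, 2) contributes its full rectangle (perimeter 44.00 mm); Taking the first minus the rest: starting from the 17×18 cube, the 7×15 cube at (-2, 2) partially overlaps it — only the 75.00 mm² overlap (of its 105.00 mm²) is removed, clipping the outline — boundary = 80.00 mm. Overall, the cross-section is a single solid region. Total boundary length (outer) = 80.00 mm.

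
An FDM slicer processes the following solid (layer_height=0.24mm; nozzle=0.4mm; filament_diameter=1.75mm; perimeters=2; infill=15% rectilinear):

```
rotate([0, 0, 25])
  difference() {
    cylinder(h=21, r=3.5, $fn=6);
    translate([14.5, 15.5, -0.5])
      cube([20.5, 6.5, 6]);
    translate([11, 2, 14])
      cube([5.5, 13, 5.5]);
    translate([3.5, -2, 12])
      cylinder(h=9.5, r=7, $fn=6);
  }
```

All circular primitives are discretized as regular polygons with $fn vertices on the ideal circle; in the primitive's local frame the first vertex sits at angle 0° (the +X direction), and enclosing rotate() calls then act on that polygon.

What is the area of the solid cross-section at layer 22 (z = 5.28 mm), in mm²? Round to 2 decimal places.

31.83 mm²

At z = 5.28 mm: the cylinder: section is a regular 6-gon, circumradius r=3.5 (area = (6/2)·3.500²·sin(360°/6) = 31.83 mm²); the 20.5×6.5 cube at (14.5, 15.5) contributes its full rectangle (area 133.25 mm²); the cube at (11, 2) does not reach this height (z outside [14, 19.5]); the cylinder at (3.5, -2) does not reach this height (z outside [12, 21.5]); After the difference (first − rest): starting from the r=3.5 cylinder (31.83 mm²), the 20.5×6.5 cube at (14.5, 15.5) misses the remaining region (no effect) — area = 31.83 mm²; (rotated 25° about Z; rotation is an isometry so areas/perimeters/island counts are preserved). Overall, the cross-section is a single solid region. Net area = 31.83 mm².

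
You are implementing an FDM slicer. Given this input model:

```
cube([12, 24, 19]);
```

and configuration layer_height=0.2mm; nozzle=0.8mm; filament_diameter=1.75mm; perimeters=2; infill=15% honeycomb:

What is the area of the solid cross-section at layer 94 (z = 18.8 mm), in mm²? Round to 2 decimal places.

At z = 18.8 mm: the cube (footprint 12×24) is included at this height (area 288.00 mm²). Overall, the cross-section is a single solid region. Net area = 288.00 mm².

288.00 mm²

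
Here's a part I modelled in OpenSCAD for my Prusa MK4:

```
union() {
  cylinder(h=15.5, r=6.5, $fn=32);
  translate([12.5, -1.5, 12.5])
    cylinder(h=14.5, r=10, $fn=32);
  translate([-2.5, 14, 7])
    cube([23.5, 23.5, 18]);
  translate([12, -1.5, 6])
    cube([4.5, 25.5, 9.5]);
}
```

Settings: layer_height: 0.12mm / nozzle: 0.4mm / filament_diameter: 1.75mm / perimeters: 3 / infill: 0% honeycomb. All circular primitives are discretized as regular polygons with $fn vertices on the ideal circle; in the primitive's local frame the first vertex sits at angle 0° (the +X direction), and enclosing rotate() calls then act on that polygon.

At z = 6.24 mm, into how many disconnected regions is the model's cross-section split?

2

At z = 6.24 mm: the r=6.5 cylinder gives a regular 32-gon of circumradius 6.5 (constant along its height); the cylinder at (12.5, -1.5) does not reach this height (z outside [12.5, 27]); the cube at (-2.5, 14) is not intersected at this z (z outside [7, 25]); the 4.5×25.5 cube at (12, -1.5) contributes its full rectangle; Combining (union): the 2 present regions are separate (no shared area or edge), so areas and boundary lengths simply add and each stays a separate island — 2 connected regions. The result has 2 disconnected regions.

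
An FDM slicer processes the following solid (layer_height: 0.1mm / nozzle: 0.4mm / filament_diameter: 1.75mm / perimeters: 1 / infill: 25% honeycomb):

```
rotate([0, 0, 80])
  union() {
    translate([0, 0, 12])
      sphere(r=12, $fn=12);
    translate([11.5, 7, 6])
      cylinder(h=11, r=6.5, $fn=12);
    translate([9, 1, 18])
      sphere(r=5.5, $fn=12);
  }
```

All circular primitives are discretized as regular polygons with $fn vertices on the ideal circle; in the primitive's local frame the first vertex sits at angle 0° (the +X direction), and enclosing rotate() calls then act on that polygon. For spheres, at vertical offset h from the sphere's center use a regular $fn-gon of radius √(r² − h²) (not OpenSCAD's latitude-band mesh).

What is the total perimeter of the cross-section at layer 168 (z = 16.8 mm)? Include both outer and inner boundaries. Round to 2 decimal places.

At z = 16.8 mm: the r=12 sphere slices to a regular 12-gon of circumradius 10.998 (√(r²−h²) with h=4.8 from center) (perimeter = 2·12·10.998·sin(180°/12) = 68.32 mm); the r=6.5 cylinder at (11.5, 7) gives a regular 12-gon of circumradius 6.5 (constant along its height) (perimeter = 2·12·6.500·sin(180°/12) = 40.38 mm); the r=5.5 sphere at (9, 1) slices to a regular 12-gon of circumradius 5.367 (√(r²−h²) with h=1.2 from center) (perimeter = 2·12·5.367·sin(180°/12) = 33.34 mm); Merging all regions: the regions partially overlap (shared area 98.13 mm²), so the edge portions inside another operand are dropped and the merged outline is re-measured after clipping — boundary = 85.44 mm; (whole slice rotated 80° about Z — lengths, areas and connectivity unchanged). Overall, the cross-section is a single solid region. Total boundary length (outer) = 85.44 mm.

85.44 mm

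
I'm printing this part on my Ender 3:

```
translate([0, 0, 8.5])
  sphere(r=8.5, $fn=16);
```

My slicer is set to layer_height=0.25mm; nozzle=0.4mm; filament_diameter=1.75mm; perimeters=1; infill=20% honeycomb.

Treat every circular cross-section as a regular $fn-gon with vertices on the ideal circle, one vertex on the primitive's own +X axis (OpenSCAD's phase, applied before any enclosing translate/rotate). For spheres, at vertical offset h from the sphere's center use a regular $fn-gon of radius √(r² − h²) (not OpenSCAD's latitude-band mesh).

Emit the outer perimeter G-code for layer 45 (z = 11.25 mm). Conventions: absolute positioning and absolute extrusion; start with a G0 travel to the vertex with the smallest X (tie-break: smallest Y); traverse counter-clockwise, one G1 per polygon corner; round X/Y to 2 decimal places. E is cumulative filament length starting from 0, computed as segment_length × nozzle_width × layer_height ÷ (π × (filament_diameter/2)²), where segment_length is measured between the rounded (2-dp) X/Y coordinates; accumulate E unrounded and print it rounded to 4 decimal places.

G0 X-8.04 Y0.00 Z11.25
G1 X-7.43 Y-3.08 E0.1305
G1 X-5.69 Y-5.69 E0.2610
G1 X-3.08 Y-7.43 E0.3914
G1 X0.00 Y-8.04 E0.5219
G1 X3.08 Y-7.43 E0.6524
G1 X5.69 Y-5.69 E0.7829
G1 X7.43 Y-3.08 E0.9133
G1 X8.04 Y0.00 E1.0438
G1 X7.43 Y3.08 E1.1744
G1 X5.69 Y5.69 E1.3048
G1 X3.08 Y7.43 E1.4352
G1 X0.00 Y8.04 E1.5657
G1 X-3.08 Y7.43 E1.6963
G1 X-5.69 Y5.69 E1.8267
G1 X-7.43 Y3.08 E1.9571
G1 X-8.04 Y0.00 E2.0876

At z = 11.25 mm: the sphere: section is a regular 16-gon, circumradius = √(r²−h²) = √(8.5²−2.75²) = 8.043. The outline is a single polygon with 16 vertices. Extrusion per mm of travel: 0.4 × 0.25 / (π × 0.875²) = 0.041575. Accumulating E over each segment gives final E = 2.0876.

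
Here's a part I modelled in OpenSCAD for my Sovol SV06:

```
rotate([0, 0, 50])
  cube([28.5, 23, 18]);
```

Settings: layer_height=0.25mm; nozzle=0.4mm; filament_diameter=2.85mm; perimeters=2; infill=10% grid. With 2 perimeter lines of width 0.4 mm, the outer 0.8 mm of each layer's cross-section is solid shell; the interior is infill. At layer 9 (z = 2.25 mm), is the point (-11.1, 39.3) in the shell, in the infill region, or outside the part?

At z = 2.25 mm: the 28.5×23 cube contributes its full rectangle; (rotated 50° about Z; rotation is an isometry so areas/perimeters/island counts are preserved). Overall, the cross-section is a single solid region. Undo the 50° rotation: the query point maps to (22.971, 33.765) in the un-rotated model frame. The nearest boundary edge runs (28.50, 23.00)→(0.00, 23.00); distance from the point to it = 10.76 mm. The point is not inside any of the regions above, so it lies outside the cross-section (10.76 mm from the nearest boundary).

outside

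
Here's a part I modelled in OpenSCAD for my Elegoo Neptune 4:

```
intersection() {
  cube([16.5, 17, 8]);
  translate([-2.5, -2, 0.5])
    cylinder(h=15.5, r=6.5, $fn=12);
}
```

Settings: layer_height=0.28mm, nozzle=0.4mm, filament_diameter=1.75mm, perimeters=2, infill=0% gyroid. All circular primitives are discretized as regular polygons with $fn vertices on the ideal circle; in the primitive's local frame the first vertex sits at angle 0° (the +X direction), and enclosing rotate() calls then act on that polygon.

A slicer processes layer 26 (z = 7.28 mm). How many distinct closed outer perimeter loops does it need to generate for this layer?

1

At z = 7.28 mm: the cube is present — its section is the full 16.5×17 rectangle; the r=6.5 cylinder at (-2.5, -2) gives a regular 12-gon of circumradius 6.5 (constant along its height); Taking the intersection: the r=6.5 cylinder at (-2.5, -2) partially overlaps the 16.5×17 cube; clipping to the common part keeps 8.81 mm² — 1 connected region. The result has 1 disconnected region.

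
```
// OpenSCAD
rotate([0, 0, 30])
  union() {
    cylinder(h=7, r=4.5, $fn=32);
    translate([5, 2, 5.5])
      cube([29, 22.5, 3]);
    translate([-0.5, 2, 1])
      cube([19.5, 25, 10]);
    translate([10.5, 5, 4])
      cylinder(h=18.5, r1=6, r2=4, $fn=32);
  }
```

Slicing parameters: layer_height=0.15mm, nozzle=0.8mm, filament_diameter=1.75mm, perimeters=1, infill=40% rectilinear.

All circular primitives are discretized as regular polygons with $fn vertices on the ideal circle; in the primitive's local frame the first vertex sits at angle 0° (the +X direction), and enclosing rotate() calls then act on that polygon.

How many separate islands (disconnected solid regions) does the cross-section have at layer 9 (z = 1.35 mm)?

At z = 1.35 mm: the r=4.5 cylinder gives a regular 32-gon of circumradius 4.5 (constant along its height); the cube at (5, 2) does not reach this height (z outside [5.5, 8.5]); the cube at (-0.5, 2) is present — its section is the full 19.5×25 rectangle; the cone at (10.5, 5) does not reach this height (z outside [4, 22.5]); Taking the union: the regions partially overlap (shared area 8.37 mm²), so overlapping operands fuse into one piece — 1 connected region; (whole slice rotated 30° about Z — lengths, areas and connectivity unchanged). Overall, the cross-section is a single solid region. Island count = 1.

1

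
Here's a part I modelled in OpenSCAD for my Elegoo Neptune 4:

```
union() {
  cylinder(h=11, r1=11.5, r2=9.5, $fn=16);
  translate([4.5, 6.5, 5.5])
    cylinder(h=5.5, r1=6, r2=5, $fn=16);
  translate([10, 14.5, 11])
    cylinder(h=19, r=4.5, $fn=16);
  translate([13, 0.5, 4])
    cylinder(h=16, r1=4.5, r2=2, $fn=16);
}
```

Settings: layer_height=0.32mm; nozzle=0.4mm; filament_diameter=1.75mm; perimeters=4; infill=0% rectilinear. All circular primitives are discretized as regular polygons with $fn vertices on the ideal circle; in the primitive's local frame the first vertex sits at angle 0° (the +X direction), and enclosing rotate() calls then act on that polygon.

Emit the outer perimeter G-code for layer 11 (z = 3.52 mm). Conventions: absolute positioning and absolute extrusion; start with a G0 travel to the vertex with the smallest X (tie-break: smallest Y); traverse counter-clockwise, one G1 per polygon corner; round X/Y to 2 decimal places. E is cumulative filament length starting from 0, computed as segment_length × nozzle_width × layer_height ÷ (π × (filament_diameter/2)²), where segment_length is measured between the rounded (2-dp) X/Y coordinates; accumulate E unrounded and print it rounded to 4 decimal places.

At z = 3.52 mm: the cone contributes a regular 16-gon of circumradius 10.860 (interpolated between r1=11.5 and r2=9.5 at t=0.320); the cone at (4.5, 6.5) is absent (z outside [5.5, 11]); the cylinder at (10, 14.5) is absent (z outside [11, 30]); the cone at (13, 0.5) is not intersected at this z (z outside [4, 20]); Taking the union: only the cone is present, so the union is just that shape — 1 connected region. The outline is a single polygon with 16 vertices. Extrusion per mm of travel: 0.4 × 0.32 / (π × 0.875²) = 0.053216. Accumulating E over each segment gives final E = 3.6078.

G0 X-10.86 Y0.00 Z3.52
G1 X-10.03 Y-4.16 E0.2257
G1 X-7.68 Y-7.68 E0.4510
G1 X-4.16 Y-10.03 E0.6762
G1 X0.00 Y-10.86 E0.9019
G1 X4.16 Y-10.03 E1.1277
G1 X7.68 Y-7.68 E1.3529
G1 X10.03 Y-4.16 E1.5781
G1 X10.86 Y0.00 E1.8039
G1 X10.03 Y4.16 E2.0296
G1 X7.68 Y7.68 E2.2549
G1 X4.16 Y10.03 E2.4801
G1 X0.00 Y10.86 E2.7058
G1 X-4.16 Y10.03 E2.9316
G1 X-7.68 Y7.68 E3.1568
G1 X-10.03 Y4.16 E3.3820
G1 X-10.86 Y0.00 E3.6078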